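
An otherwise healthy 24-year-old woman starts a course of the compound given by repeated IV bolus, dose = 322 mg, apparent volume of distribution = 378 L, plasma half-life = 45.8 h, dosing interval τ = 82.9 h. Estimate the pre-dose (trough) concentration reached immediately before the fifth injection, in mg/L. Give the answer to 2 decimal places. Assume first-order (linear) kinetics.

0.34 mg/L

C₀ per dose = Dose / Vd = 322 / 378 = 0.8519 mg/L
k = ln2 / t½ = 0.693147 / 45.8 = 0.01513 h⁻¹
Fraction remaining after one interval: r = e^(−kτ) = e^(−0.01513 × 82.9) = 0.2853
Before dose 5, 4 doses have been given (aged 1τ, 2τ, 3τ, 4τ).
C_trough = C₀ × (r + r² + … + r^4) = C₀ × r(1−r^4)/(1−r)
        = 0.8519 × 0.2853 × (1 − 0.006625) / (1 − 0.2853) = 0.3378 mg/L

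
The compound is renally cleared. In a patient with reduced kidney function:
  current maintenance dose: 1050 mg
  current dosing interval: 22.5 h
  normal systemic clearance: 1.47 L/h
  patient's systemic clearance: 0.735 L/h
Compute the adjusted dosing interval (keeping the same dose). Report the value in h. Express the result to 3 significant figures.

45.0 h

To keep the same average steady-state level, dosing rate must scale with clearance.
CL ratio = 0.735 / 1.47 = 0.5000
New interval (same dose) = 22.5 / 0.5000 = 45.00 h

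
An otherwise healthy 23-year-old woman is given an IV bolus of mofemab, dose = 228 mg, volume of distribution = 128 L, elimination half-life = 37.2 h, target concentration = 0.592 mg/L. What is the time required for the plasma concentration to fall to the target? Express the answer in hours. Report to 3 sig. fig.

59.1 h

C₀ = Dose / Vd = 228.0 / 128 = 1.781 mg/L
k = ln2 / t½ = 0.693147 / 37.2 = 0.01863 h⁻¹
t = ln(C₀ / C) / k = ln(1.781 / 0.592) / 0.01863
  = ln(3.008) / 0.01863 = 1.101 / 0.01863 = 59.10 h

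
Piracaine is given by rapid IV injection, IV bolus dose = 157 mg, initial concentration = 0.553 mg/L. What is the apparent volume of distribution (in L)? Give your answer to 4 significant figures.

Vd = Dose / C₀ = 157.0 / 0.553 = 283.9 L

283.9 L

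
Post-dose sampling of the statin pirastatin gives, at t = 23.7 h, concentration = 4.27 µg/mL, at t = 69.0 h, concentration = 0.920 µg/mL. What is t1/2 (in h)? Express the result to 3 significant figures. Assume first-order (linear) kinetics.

k = ln(C₁/C₂) / (t₂ − t₁) = ln(4.27/0.920) / (69.0 − 23.7)
  = 1.535 / 45.30 = 0.03389 h⁻¹
t½ = ln2 / k = 0.693147 / 0.03389 = 20.45 h

20.5 h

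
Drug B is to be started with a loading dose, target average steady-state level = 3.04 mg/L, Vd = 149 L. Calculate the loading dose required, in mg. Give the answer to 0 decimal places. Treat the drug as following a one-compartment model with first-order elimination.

453 mg

LD = Css × Vd = 3.04 × 149 = 453.0 mg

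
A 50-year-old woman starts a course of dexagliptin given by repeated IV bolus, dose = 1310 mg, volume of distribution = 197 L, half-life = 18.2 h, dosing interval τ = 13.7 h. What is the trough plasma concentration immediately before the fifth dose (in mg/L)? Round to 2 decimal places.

C₀ per dose = Dose / Vd = 1310 / 197 = 6.650 mg/L
k = ln2 / t½ = 0.693147 / 18.2 = 0.03809 h⁻¹
Fraction remaining after one interval: r = e^(−kτ) = e^(−0.03809 × 13.7) = 0.5934
Before dose 5, 4 doses have been given (aged 1τ, 2τ, 3τ, 4τ).
C_trough = C₀ × (r + r² + … + r^4) = C₀ × r(1−r^4)/(1−r)
        = 6.650 × 0.5934 × (1 − 0.1240) / (1 − 0.5934) = 8.502 mg/L

8.50 mg/L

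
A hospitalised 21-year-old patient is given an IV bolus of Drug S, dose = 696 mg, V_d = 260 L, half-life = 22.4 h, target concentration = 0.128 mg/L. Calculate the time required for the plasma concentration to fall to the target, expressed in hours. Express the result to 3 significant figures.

98.3 h

C₀ = Dose / Vd = 696.0 / 260 = 2.677 mg/L
k = ln2 / t½ = 0.693147 / 22.4 = 0.03094 h⁻¹
t = ln(C₀ / C) / k = ln(2.677 / 0.128) / 0.03094
  = ln(20.91) / 0.03094 = 3.040 / 0.03094 = 98.25 h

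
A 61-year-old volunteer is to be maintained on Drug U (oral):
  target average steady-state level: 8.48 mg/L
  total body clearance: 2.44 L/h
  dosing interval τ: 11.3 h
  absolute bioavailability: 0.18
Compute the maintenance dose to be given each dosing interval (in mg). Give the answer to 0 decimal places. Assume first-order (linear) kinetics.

At steady state, F × (Dose/τ) = Css × CL.
Dose = Css × CL × τ / F = 8.48 × 2.440 × 11.3 / 0.18 = 1299 mg

1299 mg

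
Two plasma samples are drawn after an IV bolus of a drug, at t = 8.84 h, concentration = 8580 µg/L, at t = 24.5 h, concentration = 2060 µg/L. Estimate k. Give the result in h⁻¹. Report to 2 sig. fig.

0.091 h⁻¹

k = ln(C₁/C₂) / (t₂ − t₁) = ln(8580/2060) / (24.5 − 8.84)
  = 1.427 / 15.66 = 0.09112 h⁻¹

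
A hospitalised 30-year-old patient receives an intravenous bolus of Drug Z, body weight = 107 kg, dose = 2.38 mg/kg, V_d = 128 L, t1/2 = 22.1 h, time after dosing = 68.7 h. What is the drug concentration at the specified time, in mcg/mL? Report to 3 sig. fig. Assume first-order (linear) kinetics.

Total dose = 2.38 × 107 = 254.7 mg
C₀ = Dose / Vd = 254.7 / 128 = 1.990 mg/L
k = ln2 / t½ = 0.693147 / 22.1 = 0.03136 h⁻¹
C = C₀ · e^(−k·t) = 1.990 × e^(−0.03136 × 68.7)
  = 1.990 × 0.1160 = 0.2308 mg/L
(0.2308 mg/L = 0.2308 mcg/mL)

0.231 mcg/mL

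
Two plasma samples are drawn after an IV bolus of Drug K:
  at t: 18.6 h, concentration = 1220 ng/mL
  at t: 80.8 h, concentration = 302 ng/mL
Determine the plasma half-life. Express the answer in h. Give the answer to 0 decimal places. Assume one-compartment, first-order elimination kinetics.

k = ln(C₁/C₂) / (t₂ − t₁) = ln(1220/302) / (80.8 − 18.6)
  = 1.396 / 62.20 = 0.02244 h⁻¹
t½ = ln2 / k = 0.693147 / 0.02244 = 30.89 h

31 h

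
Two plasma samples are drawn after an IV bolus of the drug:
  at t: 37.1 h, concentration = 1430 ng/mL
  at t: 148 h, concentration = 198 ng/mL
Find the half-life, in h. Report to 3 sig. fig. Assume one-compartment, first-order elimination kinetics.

k = ln(C₁/C₂) / (t₂ − t₁) = ln(1430/198) / (148 − 37.1)
  = 1.977 / 110.9 = 0.01783 h⁻¹
t½ = ln2 / k = 0.693147 / 0.01783 = 38.88 h

38.9 h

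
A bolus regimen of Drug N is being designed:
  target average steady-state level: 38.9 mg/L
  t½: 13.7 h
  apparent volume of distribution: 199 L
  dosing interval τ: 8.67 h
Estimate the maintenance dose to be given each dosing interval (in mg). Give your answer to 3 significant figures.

k = ln2 / t½ = 0.693147 / 13.7 = 0.05059 h⁻¹
CL = k × Vd = 0.05059 × 199 = 10.07 L/h
At steady state, Dose/τ = Css × CL.
Dose = Css × CL × τ = 38.9 × 10.07 × 8.67 = 3396 mg

3400 mg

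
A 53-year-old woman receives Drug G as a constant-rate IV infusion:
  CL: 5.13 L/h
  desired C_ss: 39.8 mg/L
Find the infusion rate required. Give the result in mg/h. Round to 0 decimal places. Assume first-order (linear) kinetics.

At steady state, infusion rate R₀ = Css × CL = 39.8 × 5.130 = 204.2 mg/h

204 mg/h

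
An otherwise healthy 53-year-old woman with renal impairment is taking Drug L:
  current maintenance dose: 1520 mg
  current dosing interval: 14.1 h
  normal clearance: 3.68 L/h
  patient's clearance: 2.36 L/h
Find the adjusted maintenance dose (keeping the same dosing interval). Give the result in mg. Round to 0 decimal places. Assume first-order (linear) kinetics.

To keep the same average steady-state level, dosing rate must scale with clearance.
CL ratio = 2.36 / 3.68 = 0.6413
New dose (same interval) = 1520 × 0.6413 = 974.8 mg

975 mg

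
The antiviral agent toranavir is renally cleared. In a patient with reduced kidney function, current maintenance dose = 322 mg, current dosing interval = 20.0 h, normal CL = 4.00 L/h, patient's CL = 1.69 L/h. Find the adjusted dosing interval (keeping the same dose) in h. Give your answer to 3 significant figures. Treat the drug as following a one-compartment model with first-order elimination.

To keep the same average steady-state level, dosing rate must scale with clearance.
CL ratio = 1.69 / 4.00 = 0.4225
New interval (same dose) = 20.0 / 0.4225 = 47.34 h

47.3 h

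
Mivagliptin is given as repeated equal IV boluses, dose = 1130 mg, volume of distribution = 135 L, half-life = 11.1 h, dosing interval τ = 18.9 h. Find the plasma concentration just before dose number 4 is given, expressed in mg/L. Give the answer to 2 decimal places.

C₀ per dose = Dose / Vd = 1130 / 135 = 8.370 mg/L
k = ln2 / t½ = 0.693147 / 11.1 = 0.06245 h⁻¹
Fraction remaining after one interval: r = e^(−kτ) = e^(−0.06245 × 18.9) = 0.3072
Before dose 4, 3 doses have been given (aged 1τ, 2τ, 3τ).
C_trough = C₀ × (r + r² + … + r^3) = C₀ × r(1−r^3)/(1−r)
        = 8.370 × 0.3072 × (1 − 0.02899) / (1 − 0.3072) = 3.604 mg/L

3.60 mg/L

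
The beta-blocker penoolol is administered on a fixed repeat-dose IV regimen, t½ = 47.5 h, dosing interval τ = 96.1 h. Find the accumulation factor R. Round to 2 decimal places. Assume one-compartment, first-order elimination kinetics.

1.33

k = ln2 / t½ = 0.693147 / 47.5 = 0.01459 h⁻¹
e^(−kτ) = e^(−0.01459 × 96.1) = 0.2461
Accumulation ratio R = 1 / (1 − e^(−kτ)) = 1 / (1 − 0.2461) = 1.326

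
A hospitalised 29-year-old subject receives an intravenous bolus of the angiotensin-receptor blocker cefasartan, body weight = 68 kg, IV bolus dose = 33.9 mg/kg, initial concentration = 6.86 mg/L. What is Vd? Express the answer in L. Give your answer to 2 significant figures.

340 L

Dose = 33.9 × 68 = 2305 mg
Vd = Dose / C₀ = 2305 / 6.86 = 336.0 L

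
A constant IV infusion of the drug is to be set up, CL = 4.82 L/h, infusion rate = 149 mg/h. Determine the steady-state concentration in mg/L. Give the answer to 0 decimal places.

31 mg/L

At steady state Css = R₀ / CL = 149 / 4.820 = 30.91 mg/L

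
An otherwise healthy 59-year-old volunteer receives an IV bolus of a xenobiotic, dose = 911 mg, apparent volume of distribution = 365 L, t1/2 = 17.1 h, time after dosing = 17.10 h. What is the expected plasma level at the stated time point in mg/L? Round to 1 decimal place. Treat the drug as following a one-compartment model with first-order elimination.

C₀ = Dose / Vd = 911.0 / 365 = 2.496 mg/L
k = ln2 / t½ = 0.693147 / 17.1 = 0.04053 h⁻¹
t / t½ = 17.10 / 17.1 = 1 half-lives
C = C₀ × (1/2)^1 = 2.496 × 0.5000 = 1.248 mg/L

1.2 mg/L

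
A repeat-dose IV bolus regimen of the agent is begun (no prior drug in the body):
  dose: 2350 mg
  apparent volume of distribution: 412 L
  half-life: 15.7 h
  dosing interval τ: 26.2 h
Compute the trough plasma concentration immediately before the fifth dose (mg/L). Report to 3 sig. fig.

C₀ per dose = Dose / Vd = 2350 / 412 = 5.704 mg/L
k = ln2 / t½ = 0.693147 / 15.7 = 0.04415 h⁻¹
Fraction remaining after one interval: r = e^(−kτ) = e^(−0.04415 × 26.2) = 0.3145
Before dose 5, 4 doses have been given (aged 1τ, 2τ, 3τ, 4τ).
C_trough = C₀ × (r + r² + … + r^4) = C₀ × r(1−r^4)/(1−r)
        = 5.704 × 0.3145 × (1 − 0.009783) / (1 − 0.3145) = 2.591 mg/L

2.59 mg/L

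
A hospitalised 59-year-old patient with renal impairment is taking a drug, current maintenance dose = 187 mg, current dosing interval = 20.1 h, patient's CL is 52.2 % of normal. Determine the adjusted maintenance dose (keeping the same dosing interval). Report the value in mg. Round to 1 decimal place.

97.6 mg

To keep the same average steady-state level, dosing rate must scale with clearance.
CL ratio = 52.2 / 100 = 0.5220
New dose (same interval) = 187 × 0.5220 = 97.61 mg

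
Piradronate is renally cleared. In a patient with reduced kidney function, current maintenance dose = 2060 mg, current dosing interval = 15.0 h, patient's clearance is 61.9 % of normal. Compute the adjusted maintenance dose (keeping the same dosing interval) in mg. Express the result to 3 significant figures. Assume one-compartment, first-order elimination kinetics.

1280 mg

To keep the same average steady-state level, dosing rate must scale with clearance.
CL ratio = 61.9 / 100 = 0.6190
New dose (same interval) = 2060 × 0.6190 = 1275 mg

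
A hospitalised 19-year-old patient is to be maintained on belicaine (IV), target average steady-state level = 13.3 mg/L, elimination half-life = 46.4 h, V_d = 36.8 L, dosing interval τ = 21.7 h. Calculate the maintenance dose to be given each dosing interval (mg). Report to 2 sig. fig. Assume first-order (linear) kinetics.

160 mg

k = ln2 / t½ = 0.693147 / 46.4 = 0.01494 h⁻¹
CL = k × Vd = 0.01494 × 36.8 = 0.5498 L/h
At steady state, Dose/τ = Css × CL.
Dose = Css × CL × τ = 13.3 × 0.5498 × 21.7 = 158.7 mg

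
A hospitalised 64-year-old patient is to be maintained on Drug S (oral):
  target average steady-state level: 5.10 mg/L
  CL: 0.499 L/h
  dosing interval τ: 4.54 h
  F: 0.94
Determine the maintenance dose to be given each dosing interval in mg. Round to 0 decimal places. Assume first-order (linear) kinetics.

At steady state, F × (Dose/τ) = Css × CL.
Dose = Css × CL × τ / F = 5.10 × 0.4990 × 4.54 / 0.94 = 12.29 mg

12 mg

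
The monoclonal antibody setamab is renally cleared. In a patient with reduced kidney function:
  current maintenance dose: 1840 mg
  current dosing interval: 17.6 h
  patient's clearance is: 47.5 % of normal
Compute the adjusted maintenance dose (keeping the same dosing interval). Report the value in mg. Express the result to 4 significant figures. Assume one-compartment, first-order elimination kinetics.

874.0 mg

To keep the same average steady-state level, dosing rate must scale with clearance.
CL ratio = 47.5 / 100 = 0.4750
New dose (same interval) = 1840 × 0.4750 = 874.0 mg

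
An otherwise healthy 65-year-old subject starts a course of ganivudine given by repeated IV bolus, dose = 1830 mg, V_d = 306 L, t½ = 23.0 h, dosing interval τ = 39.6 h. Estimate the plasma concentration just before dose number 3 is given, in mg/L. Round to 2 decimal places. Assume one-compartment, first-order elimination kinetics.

2.36 mg/L

C₀ per dose = Dose / Vd = 1830 / 306 = 5.980 mg/L
k = ln2 / t½ = 0.693147 / 23.0 = 0.03014 h⁻¹
Fraction remaining after one interval: r = e^(−kτ) = e^(−0.03014 × 39.6) = 0.3031
Before dose 3, 2 doses have been given (aged 1τ, 2τ).
C_trough = C₀ × (r + r²) = 5.980 × (0.3031 + 0.09187) = 2.362 mg/L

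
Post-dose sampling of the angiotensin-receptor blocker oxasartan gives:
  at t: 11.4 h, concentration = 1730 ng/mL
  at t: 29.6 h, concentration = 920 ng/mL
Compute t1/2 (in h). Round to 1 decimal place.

20.0 h

k = ln(C₁/C₂) / (t₂ − t₁) = ln(1730/920) / (29.6 − 11.4)
  = 0.6315 / 18.20 = 0.03470 h⁻¹
t½ = ln2 / k = 0.693147 / 0.03470 = 19.98 h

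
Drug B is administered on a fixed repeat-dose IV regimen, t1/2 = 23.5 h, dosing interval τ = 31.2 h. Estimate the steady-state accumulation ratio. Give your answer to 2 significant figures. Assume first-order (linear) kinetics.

1.7

k = ln2 / t½ = 0.693147 / 23.5 = 0.02950 h⁻¹
e^(−kτ) = e^(−0.02950 × 31.2) = 0.3984
Accumulation ratio R = 1 / (1 − e^(−kτ)) = 1 / (1 − 0.3984) = 1.662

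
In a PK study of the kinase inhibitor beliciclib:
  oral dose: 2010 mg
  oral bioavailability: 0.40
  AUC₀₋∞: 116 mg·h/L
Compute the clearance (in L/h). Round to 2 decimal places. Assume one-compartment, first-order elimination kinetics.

CL = F·Dose / AUC = 0.40 × 2010 / 116 = 6.931 L/h

6.93 L/h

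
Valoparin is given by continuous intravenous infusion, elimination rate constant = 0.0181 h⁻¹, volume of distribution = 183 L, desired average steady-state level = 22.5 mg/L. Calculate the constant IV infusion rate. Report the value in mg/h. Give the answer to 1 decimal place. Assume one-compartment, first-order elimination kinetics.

74.5 mg/h

CL = k × Vd = 0.01810 × 183 = 3.312 L/h
At steady state, infusion rate R₀ = Css × CL = 22.5 × 3.312 = 74.52 mg/h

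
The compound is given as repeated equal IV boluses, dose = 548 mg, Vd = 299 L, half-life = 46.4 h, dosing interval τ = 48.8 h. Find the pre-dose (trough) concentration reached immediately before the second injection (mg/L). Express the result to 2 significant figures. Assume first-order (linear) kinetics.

C₀ per dose = Dose / Vd = 548 / 299 = 1.833 mg/L
k = ln2 / t½ = 0.693147 / 46.4 = 0.01494 h⁻¹
Fraction remaining after one interval: r = e^(−kτ) = e^(−0.01494 × 48.8) = 0.4824
Before dose 2, 1 dose has been given (aged 1τ).
C_trough = C₀ × r = 1.833 × 0.4824 = 0.8842 mg/L

0.88 mg/L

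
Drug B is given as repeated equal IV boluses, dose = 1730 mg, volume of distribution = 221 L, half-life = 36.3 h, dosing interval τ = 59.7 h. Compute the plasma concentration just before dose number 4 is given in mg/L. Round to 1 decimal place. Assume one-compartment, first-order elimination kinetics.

3.6 mg/L

C₀ per dose = Dose / Vd = 1730 / 221 = 7.828 mg/L
k = ln2 / t½ = 0.693147 / 36.3 = 0.01909 h⁻¹
Fraction remaining after one interval: r = e^(−kτ) = e^(−0.01909 × 59.7) = 0.3199
Before dose 4, 3 doses have been given (aged 1τ, 2τ, 3τ).
C_trough = C₀ × (r + r² + … + r^3) = C₀ × r(1−r^3)/(1−r)
        = 7.828 × 0.3199 × (1 − 0.03274) / (1 − 0.3199) = 3.562 mg/L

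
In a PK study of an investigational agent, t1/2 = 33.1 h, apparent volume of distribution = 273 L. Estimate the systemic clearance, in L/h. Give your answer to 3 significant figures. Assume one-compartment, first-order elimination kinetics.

k = ln2 / t½ = 0.693147 / 33.1 = 0.02094 h⁻¹
CL = k × Vd = 0.02094 × 273 = 5.717 L/h

5.72 L/h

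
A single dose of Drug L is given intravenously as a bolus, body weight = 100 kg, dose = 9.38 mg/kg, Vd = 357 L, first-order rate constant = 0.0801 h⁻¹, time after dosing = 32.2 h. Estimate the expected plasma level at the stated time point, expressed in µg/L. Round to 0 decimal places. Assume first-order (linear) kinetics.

199 µg/L

Total dose = 9.38 × 100 = 938.0 mg
C₀ = Dose / Vd = 938.0 / 357 = 2.627 mg/L
C = C₀ · e^(−k·t) = 2.627 × e^(−0.08010 × 32.2)
  = 2.627 × 0.07583 = 0.1992 mg/L
Convert: 0.1992 mg/L × 1000 = 199.2 µg/L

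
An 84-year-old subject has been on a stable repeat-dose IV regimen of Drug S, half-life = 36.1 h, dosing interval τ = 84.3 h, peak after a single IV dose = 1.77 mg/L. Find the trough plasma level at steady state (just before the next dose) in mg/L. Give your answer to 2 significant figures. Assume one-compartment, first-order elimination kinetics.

k = ln2 / t½ = 0.693147 / 36.1 = 0.01920 h⁻¹
e^(−kτ) = e^(−0.01920 × 84.3) = 0.1982
Accumulation ratio R = 1 / (1 − e^(−kτ)) = 1 / (1 − 0.1982) = 1.247
Steady-state trough = C₀ × R × e^(−kτ) = 1.77 × 1.247 × 0.1982 = 0.4375 mg/L

0.44 mg/L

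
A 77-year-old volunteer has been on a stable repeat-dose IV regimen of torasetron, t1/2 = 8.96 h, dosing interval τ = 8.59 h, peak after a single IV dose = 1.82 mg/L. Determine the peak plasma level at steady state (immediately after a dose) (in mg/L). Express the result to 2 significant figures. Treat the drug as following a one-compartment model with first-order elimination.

3.7 mg/L

k = ln2 / t½ = 0.693147 / 8.96 = 0.07736 h⁻¹
e^(−kτ) = e^(−0.07736 × 8.59) = 0.5145
Accumulation ratio R = 1 / (1 − e^(−kτ)) = 1 / (1 − 0.5145) = 2.060
Steady-state peak = C₀ × R = 1.82 × 2.060 = 3.749 mg/L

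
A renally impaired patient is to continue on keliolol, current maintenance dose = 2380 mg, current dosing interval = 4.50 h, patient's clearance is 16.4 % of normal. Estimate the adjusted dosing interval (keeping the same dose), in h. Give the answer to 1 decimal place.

To keep the same average steady-state level, dosing rate must scale with clearance.
CL ratio = 16.4 / 100 = 0.1640
New interval (same dose) = 4.50 / 0.1640 = 27.44 h

27.4 h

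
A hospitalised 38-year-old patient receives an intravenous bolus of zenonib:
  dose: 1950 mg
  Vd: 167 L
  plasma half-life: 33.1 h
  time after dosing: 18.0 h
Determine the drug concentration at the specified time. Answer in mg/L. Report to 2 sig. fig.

C₀ = Dose / Vd = 1950 / 167 = 11.68 mg/L
k = ln2 / t½ = 0.693147 / 33.1 = 0.02094 h⁻¹
C = C₀ · e^(−k·t) = 11.68 × e^(−0.02094 × 18.0)
  = 11.68 × 0.6860 = 8.012 mg/L

8.0 mg/L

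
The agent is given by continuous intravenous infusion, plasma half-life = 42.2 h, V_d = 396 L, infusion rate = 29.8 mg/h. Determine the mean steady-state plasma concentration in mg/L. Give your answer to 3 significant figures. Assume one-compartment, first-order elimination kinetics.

4.58 mg/L

k = ln2 / t½ = 0.693147 / 42.2 = 0.01643 h⁻¹
CL = k × Vd = 0.01643 × 396 = 6.506 L/h
At steady state Css = R₀ / CL = 29.8 / 6.506 = 4.580 mg/L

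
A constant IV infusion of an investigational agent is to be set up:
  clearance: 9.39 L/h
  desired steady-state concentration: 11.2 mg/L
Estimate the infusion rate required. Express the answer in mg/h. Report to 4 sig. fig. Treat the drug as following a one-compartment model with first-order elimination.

At steady state, infusion rate R₀ = Css × CL = 11.2 × 9.390 = 105.2 mg/h

105.2 mg/h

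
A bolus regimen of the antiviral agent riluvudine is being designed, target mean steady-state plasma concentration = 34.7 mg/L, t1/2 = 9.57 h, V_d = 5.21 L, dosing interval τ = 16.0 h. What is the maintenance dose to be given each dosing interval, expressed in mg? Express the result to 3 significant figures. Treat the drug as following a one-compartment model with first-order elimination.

k = ln2 / t½ = 0.693147 / 9.57 = 0.07243 h⁻¹
CL = k × Vd = 0.07243 × 5.21 = 0.3774 L/h
At steady state, Dose/τ = Css × CL.
Dose = Css × CL × τ = 34.7 × 0.3774 × 16.0 = 209.5 mg

210 mg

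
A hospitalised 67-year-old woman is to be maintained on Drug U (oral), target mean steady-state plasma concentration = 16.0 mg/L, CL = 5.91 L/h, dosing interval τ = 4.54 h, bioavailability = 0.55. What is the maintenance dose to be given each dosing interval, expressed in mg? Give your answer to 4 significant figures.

780.5 mg

At steady state, F × (Dose/τ) = Css × CL.
Dose = Css × CL × τ / F = 16.0 × 5.910 × 4.54 / 0.55 = 780.5 mg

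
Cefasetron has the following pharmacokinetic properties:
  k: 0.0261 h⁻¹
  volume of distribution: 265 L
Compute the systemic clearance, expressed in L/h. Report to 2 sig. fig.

CL = k × Vd = 0.0261 × 265 = 6.917 L/h

6.9 L/h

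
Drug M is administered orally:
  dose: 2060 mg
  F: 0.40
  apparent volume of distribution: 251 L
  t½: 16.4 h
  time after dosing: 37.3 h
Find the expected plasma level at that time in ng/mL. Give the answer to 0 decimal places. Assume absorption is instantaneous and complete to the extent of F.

Amount reaching circulation = F × Dose = 0.40 × 2060 = 824.0 mg
C₀ = F·Dose / Vd = 824.0 / 251 = 3.283 mg/L
k = ln2 / t½ = 0.693147 / 16.4 = 0.04227 h⁻¹
C = C₀ · e^(−k·t) = 3.283 × e^(−0.04227 × 37.3)
  = 3.283 × 0.2067 = 0.6786 mg/L
Convert: 0.6786 mg/L × 1000 = 678.6 ng/mL

679 ng/mL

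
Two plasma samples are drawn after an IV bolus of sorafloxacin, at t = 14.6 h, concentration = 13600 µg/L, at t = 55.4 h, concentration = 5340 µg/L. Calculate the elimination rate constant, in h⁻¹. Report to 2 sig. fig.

0.023 h⁻¹

k = ln(C₁/C₂) / (t₂ − t₁) = ln(13600/5340) / (55.4 − 14.6)
  = 0.9348 / 40.80 = 0.02291 h⁻¹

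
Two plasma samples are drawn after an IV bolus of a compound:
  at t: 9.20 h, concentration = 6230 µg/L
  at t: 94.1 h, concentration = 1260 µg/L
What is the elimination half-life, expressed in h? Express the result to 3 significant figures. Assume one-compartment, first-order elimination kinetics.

36.8 h

k = ln(C₁/C₂) / (t₂ − t₁) = ln(6230/1260) / (94.1 − 9.20)
  = 1.598 / 84.90 = 0.01882 h⁻¹
t½ = ln2 / k = 0.693147 / 0.01882 = 36.83 h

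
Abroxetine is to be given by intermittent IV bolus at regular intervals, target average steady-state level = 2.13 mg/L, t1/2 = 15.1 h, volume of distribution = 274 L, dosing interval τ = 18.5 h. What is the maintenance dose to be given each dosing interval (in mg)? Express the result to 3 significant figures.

496 mg

k = ln2 / t½ = 0.693147 / 15.1 = 0.04590 h⁻¹
CL = k × Vd = 0.04590 × 274 = 12.58 L/h
At steady state, Dose/τ = Css × CL.
Dose = Css × CL × τ = 2.13 × 12.58 × 18.5 = 495.7 mg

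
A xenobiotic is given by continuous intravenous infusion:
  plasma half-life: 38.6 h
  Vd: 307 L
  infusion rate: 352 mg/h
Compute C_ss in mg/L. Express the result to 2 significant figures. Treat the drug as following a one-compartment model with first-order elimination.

k = ln2 / t½ = 0.693147 / 38.6 = 0.01796 h⁻¹
CL = k × Vd = 0.01796 × 307 = 5.514 L/h
At steady state Css = R₀ / CL = 352 / 5.514 = 63.84 mg/L

64 mg/L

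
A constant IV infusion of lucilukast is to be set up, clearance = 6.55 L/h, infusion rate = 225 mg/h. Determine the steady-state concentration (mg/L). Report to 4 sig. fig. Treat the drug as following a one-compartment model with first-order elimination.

34.35 mg/L

At steady state Css = R₀ / CL = 225 / 6.550 = 34.35 mg/L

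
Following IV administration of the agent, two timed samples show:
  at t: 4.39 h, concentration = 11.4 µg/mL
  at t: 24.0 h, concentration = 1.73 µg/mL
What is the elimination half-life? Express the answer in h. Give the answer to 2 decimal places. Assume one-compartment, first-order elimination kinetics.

k = ln(C₁/C₂) / (t₂ − t₁) = ln(11.4/1.73) / (24.0 − 4.39)
  = 1.885 / 19.61 = 0.09612 h⁻¹
t½ = ln2 / k = 0.693147 / 0.09612 = 7.211 h

7.21 h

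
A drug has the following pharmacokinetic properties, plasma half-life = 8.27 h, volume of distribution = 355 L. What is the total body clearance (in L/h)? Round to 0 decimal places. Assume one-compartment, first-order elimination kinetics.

30 L/h

k = ln2 / t½ = 0.693147 / 8.27 = 0.08381 h⁻¹
CL = k × Vd = 0.08381 × 355 = 29.75 L/h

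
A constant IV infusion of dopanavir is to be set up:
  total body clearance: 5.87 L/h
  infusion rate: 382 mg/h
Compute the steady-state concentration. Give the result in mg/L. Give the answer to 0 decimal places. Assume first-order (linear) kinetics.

65 mg/L

At steady state Css = R₀ / CL = 382 / 5.870 = 65.08 mg/L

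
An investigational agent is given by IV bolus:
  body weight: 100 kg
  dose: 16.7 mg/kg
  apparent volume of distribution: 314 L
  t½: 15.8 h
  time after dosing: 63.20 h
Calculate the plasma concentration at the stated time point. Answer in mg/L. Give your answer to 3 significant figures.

Total dose = 16.7 × 100 = 1670 mg
C₀ = Dose / Vd = 1670 / 314 = 5.318 mg/L
k = ln2 / t½ = 0.693147 / 15.8 = 0.04387 h⁻¹
t / t½ = 63.20 / 15.8 = 4 half-lives
C = C₀ × (1/2)^4 = 5.318 × 0.06250 = 0.3324 mg/L

0.332 mg/L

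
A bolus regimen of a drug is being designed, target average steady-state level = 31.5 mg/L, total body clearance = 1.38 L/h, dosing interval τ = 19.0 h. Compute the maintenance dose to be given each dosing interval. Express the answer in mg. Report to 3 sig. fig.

At steady state, Dose/τ = Css × CL.
Dose = Css × CL × τ = 31.5 × 1.380 × 19.0 = 825.9 mg

826 mg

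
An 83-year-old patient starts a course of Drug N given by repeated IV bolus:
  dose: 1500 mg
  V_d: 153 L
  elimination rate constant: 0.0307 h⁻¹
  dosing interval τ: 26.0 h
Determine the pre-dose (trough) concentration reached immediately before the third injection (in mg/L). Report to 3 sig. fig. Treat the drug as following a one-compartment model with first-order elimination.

C₀ per dose = Dose / Vd = 1500 / 153 = 9.804 mg/L
Fraction remaining after one interval: r = e^(−kτ) = e^(−0.03070 × 26.0) = 0.4501
Before dose 3, 2 doses have been given (aged 1τ, 2τ).
C_trough = C₀ × (r + r²) = 9.804 × (0.4501 + 0.2026) = 6.399 mg/L

6.40 mg/L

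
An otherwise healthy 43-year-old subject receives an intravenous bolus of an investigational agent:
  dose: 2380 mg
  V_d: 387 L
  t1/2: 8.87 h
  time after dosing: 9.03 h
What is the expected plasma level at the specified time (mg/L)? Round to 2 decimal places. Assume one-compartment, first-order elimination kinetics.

3.04 mg/L

C₀ = Dose / Vd = 2380 / 387 = 6.150 mg/L
k = ln2 / t½ = 0.693147 / 8.87 = 0.07815 h⁻¹
C = C₀ · e^(−k·t) = 6.150 × e^(−0.07815 × 9.03)
  = 6.150 × 0.4938 = 3.037 mg/L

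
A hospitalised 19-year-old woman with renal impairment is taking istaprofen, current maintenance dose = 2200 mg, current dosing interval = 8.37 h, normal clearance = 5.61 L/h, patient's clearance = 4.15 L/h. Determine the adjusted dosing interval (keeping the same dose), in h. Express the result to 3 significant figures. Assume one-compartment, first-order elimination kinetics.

To keep the same average steady-state level, dosing rate must scale with clearance.
CL ratio = 4.15 / 5.61 = 0.7398
New interval (same dose) = 8.37 / 0.7398 = 11.31 h

11.3 h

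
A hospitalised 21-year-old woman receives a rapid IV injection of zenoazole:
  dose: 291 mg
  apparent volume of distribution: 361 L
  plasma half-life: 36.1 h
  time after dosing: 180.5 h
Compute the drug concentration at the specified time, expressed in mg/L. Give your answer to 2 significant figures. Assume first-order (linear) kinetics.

C₀ = Dose / Vd = 291.0 / 361 = 0.8061 mg/L
k = ln2 / t½ = 0.693147 / 36.1 = 0.01920 h⁻¹
t / t½ = 180.5 / 36.1 = 5 half-lives
C = C₀ × (1/2)^5 = 0.8061 × 0.03125 = 0.02519 mg/L

0.025 mg/L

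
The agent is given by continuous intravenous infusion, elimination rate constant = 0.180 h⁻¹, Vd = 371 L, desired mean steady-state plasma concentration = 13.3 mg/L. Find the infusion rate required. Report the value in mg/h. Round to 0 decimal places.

888 mg/h

CL = k × Vd = 0.1800 × 371 = 66.78 L/h
At steady state, infusion rate R₀ = Css × CL = 13.3 × 66.78 = 888.2 mg/h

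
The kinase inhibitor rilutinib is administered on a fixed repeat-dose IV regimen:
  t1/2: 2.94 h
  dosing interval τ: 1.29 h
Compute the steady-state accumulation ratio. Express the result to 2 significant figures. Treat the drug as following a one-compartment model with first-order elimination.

3.8

k = ln2 / t½ = 0.693147 / 2.94 = 0.2358 h⁻¹
e^(−kτ) = e^(−0.2358 × 1.29) = 0.7377
Accumulation ratio R = 1 / (1 − e^(−kτ)) = 1 / (1 − 0.7377) = 3.812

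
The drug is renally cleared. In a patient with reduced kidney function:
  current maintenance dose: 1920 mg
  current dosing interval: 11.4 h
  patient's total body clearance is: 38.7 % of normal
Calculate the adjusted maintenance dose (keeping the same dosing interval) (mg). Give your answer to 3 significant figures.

743 mg

To keep the same average steady-state level, dosing rate must scale with clearance.
CL ratio = 38.7 / 100 = 0.3870
New dose (same interval) = 1920 × 0.3870 = 743.0 mg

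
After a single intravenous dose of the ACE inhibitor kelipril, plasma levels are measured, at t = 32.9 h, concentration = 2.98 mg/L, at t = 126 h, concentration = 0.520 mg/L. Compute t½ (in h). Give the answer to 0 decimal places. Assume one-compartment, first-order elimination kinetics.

37 h

k = ln(C₁/C₂) / (t₂ − t₁) = ln(2.98/0.520) / (126 − 32.9)
  = 1.746 / 93.10 = 0.01875 h⁻¹
t½ = ln2 / k = 0.693147 / 0.01875 = 36.97 h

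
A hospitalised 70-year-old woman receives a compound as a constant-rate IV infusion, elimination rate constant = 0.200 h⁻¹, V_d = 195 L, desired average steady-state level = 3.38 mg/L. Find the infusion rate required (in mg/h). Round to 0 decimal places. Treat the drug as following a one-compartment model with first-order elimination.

132 mg/h

CL = k × Vd = 0.2000 × 195 = 39.00 L/h
At steady state, infusion rate R₀ = Css × CL = 3.38 × 39.00 = 131.8 mg/h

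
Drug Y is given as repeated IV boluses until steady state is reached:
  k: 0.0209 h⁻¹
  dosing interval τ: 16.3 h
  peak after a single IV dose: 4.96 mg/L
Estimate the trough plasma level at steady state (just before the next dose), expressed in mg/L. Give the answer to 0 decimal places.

e^(−kτ) = e^(−0.02090 × 16.3) = 0.7113
Accumulation ratio R = 1 / (1 − e^(−kτ)) = 1 / (1 − 0.7113) = 3.464
Steady-state trough = C₀ × R × e^(−kτ) = 4.96 × 3.464 × 0.7113 = 12.22 mg/L

12 mg/L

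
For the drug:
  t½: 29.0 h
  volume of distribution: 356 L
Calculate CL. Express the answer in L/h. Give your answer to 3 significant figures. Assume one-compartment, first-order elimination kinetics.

k = ln2 / t½ = 0.693147 / 29.0 = 0.02390 h⁻¹
CL = k × Vd = 0.02390 × 356 = 8.508 L/h

8.51 L/h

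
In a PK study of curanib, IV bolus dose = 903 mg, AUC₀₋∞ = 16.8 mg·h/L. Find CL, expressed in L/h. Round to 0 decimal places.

CL = Dose / AUC = 903 / 16.8 = 53.75 L/h

54 L/h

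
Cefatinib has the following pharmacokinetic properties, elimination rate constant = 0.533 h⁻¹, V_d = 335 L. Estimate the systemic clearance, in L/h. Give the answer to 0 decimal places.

179 L/h

CL = k × Vd = 0.533 × 335 = 178.6 L/h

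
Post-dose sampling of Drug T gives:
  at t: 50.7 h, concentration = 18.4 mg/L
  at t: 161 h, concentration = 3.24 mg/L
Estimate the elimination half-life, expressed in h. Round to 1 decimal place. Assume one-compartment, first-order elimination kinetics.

44.0 h

k = ln(C₁/C₂) / (t₂ − t₁) = ln(18.4/3.24) / (161 − 50.7)
  = 1.737 / 110.3 = 0.01575 h⁻¹
t½ = ln2 / k = 0.693147 / 0.01575 = 44.01 h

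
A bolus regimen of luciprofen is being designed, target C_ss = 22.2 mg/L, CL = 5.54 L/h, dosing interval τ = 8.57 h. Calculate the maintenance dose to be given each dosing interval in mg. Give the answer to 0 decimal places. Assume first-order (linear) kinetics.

1054 mg

At steady state, Dose/τ = Css × CL.
Dose = Css × CL × τ = 22.2 × 5.540 × 8.57 = 1054 mg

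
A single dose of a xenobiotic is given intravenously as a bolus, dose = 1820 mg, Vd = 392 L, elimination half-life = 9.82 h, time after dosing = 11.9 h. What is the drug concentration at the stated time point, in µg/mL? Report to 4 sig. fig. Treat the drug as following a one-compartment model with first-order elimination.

2.004 µg/mL

C₀ = Dose / Vd = 1820 / 392 = 4.643 mg/L
k = ln2 / t½ = 0.693147 / 9.82 = 0.07059 h⁻¹
C = C₀ · e^(−k·t) = 4.643 × e^(−0.07059 × 11.9)
  = 4.643 × 0.4317 = 2.004 mg/L
(2.004 mg/L = 2.004 µg/mL)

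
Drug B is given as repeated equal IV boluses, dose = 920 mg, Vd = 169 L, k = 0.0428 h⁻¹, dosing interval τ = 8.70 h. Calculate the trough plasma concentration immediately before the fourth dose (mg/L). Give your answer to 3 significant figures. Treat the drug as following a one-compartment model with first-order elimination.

C₀ per dose = Dose / Vd = 920 / 169 = 5.444 mg/L
Fraction remaining after one interval: r = e^(−kτ) = e^(−0.04280 × 8.70) = 0.6891
Before dose 4, 3 doses have been given (aged 1τ, 2τ, 3τ).
C_trough = C₀ × (r + r² + … + r^3) = C₀ × r(1−r^3)/(1−r)
        = 5.444 × 0.6891 × (1 − 0.3272) / (1 − 0.6891) = 8.118 mg/L

8.12 mg/L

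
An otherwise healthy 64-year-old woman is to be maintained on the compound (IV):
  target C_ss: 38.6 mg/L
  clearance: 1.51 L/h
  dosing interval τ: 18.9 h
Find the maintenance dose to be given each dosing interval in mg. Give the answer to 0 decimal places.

At steady state, Dose/τ = Css × CL.
Dose = Css × CL × τ = 38.6 × 1.510 × 18.9 = 1102 mg

1102 mg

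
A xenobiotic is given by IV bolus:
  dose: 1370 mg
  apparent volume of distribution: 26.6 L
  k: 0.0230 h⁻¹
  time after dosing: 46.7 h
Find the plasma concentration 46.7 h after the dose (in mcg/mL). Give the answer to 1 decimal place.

C₀ = Dose / Vd = 1370 / 26.6 = 51.50 mg/L
C = C₀ · e^(−k·t) = 51.50 × e^(−0.02300 × 46.7)
  = 51.50 × 0.3416 = 17.59 mg/L
(17.59 mg/L = 17.59 mcg/mL)

17.6 mcg/mL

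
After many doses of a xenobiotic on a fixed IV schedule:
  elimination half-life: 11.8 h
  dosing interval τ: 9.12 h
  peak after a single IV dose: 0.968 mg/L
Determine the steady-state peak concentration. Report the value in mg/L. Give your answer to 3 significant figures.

2.33 mg/L

k = ln2 / t½ = 0.693147 / 11.8 = 0.05874 h⁻¹
e^(−kτ) = e^(−0.05874 × 9.12) = 0.5853
Accumulation ratio R = 1 / (1 − e^(−kτ)) = 1 / (1 − 0.5853) = 2.411
Steady-state peak = C₀ × R = 0.968 × 2.411 = 2.334 mg/L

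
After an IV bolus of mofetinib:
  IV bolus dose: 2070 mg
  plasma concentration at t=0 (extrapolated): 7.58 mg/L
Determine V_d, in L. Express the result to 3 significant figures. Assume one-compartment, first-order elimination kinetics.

273 L

Vd = Dose / C₀ = 2070 / 7.58 = 273.1 L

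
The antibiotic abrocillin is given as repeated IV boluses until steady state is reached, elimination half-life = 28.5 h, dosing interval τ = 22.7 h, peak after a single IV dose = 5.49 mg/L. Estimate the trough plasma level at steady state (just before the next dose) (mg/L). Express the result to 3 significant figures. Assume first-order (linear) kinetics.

k = ln2 / t½ = 0.693147 / 28.5 = 0.02432 h⁻¹
e^(−kτ) = e^(−0.02432 × 22.7) = 0.5758
Accumulation ratio R = 1 / (1 − e^(−kτ)) = 1 / (1 − 0.5758) = 2.357
Steady-state trough = C₀ × R × e^(−kτ) = 5.49 × 2.357 × 0.5758 = 7.451 mg/L

7.45 mg/L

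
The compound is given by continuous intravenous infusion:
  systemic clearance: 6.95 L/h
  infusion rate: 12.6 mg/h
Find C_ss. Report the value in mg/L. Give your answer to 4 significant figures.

1.813 mg/L

At steady state Css = R₀ / CL = 12.6 / 6.950 = 1.813 mg/L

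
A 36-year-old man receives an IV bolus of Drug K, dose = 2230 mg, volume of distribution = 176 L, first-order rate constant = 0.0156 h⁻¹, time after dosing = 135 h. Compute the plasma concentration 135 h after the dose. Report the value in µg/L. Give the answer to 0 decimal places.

C₀ = Dose / Vd = 2230 / 176 = 12.67 mg/L
C = C₀ · e^(−k·t) = 12.67 × e^(−0.01560 × 135)
  = 12.67 × 0.1217 = 1.542 mg/L
Convert: 1.542 mg/L × 1000 = 1542 µg/L

1542 µg/L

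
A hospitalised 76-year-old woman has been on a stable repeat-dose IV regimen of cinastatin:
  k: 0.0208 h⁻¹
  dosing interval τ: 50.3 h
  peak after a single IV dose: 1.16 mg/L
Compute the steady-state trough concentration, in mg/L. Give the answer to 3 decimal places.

e^(−kτ) = e^(−0.02080 × 50.3) = 0.3513
Accumulation ratio R = 1 / (1 − e^(−kτ)) = 1 / (1 − 0.3513) = 1.542
Steady-state trough = C₀ × R × e^(−kτ) = 1.16 × 1.542 × 0.3513 = 0.6284 mg/L

0.628 mg/L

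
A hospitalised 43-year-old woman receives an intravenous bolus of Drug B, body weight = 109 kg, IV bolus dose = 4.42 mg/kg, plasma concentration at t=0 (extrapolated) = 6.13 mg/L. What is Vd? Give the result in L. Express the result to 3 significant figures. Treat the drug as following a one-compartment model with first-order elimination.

Dose = 4.42 × 109 = 481.8 mg
Vd = Dose / C₀ = 481.8 / 6.13 = 78.60 L

78.6 L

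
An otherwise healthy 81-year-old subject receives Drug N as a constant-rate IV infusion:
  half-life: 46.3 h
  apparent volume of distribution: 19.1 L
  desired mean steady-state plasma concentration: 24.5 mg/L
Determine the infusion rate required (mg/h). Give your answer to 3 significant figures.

k = ln2 / t½ = 0.693147 / 46.3 = 0.01497 h⁻¹
CL = k × Vd = 0.01497 × 19.1 = 0.2859 L/h
At steady state, infusion rate R₀ = Css × CL = 24.5 × 0.2859 = 7.005 mg/h

7.01 mg/h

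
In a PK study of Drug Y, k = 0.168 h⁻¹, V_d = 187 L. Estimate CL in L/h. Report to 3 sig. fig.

31.4 L/h

CL = k × Vd = 0.168 × 187 = 31.42 L/h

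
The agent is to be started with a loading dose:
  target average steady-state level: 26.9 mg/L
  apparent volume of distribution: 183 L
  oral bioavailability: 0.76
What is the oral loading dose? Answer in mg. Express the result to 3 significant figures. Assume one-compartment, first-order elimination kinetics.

6480 mg

LD = Css × Vd / F = 26.9 × 183 / 0.76 = 6477 mg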